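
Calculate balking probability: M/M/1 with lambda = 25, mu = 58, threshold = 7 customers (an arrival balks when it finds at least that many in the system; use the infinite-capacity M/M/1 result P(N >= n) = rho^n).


P(N >= 7) = rho^7 = (25/58)^7 = 0.0028

0.0028


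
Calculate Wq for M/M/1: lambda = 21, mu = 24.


rho = 21/24; Wq = rho/(mu - lambda) = 0.2917 hours

0.2917 hours


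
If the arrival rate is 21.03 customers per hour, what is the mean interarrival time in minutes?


Mean interarrival time = 60/lambda = 60/21.03 = 2.85 minutes

2.85 minutes


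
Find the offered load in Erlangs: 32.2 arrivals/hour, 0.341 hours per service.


Offered load a = lambda * E[S] = 32.2 * 0.341 = 10.98 Erlangs

10.98 Erlangs


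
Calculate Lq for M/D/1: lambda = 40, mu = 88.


M/D/1: Lq = rho^2 / (2*(1-rho)) where rho = 40/88; Lq = 0.19

0.19


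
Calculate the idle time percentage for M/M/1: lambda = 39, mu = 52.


Idle fraction = (1 - rho) * 100 = (1 - 39/52) * 100 = 25.0%

25.0%


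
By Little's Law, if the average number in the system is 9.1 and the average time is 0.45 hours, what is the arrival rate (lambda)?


lambda = L / W = 9.1 / 0.45 = 20.22 per hour

20.22 per hour


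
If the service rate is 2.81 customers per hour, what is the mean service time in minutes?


Mean service time = 60/mu = 60/2.81 = 21.35 minutes

21.35 minutes


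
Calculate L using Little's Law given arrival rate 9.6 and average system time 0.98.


L = lambda * W = 9.6 * 0.98 = 9.41

9.41


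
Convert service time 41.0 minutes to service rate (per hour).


mu = 60 / avg_service_time = 60 / 41.0 = 1.46 per hour

1.46 per hour


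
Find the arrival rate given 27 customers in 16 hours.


lambda = total arrivals / time = 27 / 16 = 1.69 per hour

1.69 per hour


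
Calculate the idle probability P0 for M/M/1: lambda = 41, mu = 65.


P0 = 1 - rho = 1 - 41/65 = 0.3692

0.3692


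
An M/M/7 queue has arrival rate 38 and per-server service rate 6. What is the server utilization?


rho = lambda/(c*mu) = 38/(7*6) = 0.9048

0.9048


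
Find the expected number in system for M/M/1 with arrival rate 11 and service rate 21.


rho = 11/21; L = rho/(1-rho) = 1.1

1.1


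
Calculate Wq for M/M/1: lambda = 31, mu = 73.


rho = 31/73; Wq = rho/(mu - lambda) = 0.0101 hours

0.0101 hours


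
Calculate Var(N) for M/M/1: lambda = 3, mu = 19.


rho = 3/19; Var(N) = rho/(1-rho)^2 = 0.22

0.22


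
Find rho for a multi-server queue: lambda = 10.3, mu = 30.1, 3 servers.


rho = lambda / (c * mu) = 10.3 / (3 * 30.1) = 0.1141

0.1141


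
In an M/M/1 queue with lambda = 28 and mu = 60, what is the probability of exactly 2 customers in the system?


rho = 28/60; P(n) = (1-rho)*rho^n = (1-28/60)*(28/60)^2 = 0.1161

0.1161


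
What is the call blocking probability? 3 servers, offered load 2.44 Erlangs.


B(N,A) = (A^N/N!) / sum(A^k/k!, k=0..N) with N=3, A=2.44 = 0.2739

0.2739


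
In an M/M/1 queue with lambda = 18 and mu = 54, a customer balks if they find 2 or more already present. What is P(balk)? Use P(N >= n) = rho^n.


P(N >= 2) = rho^2 = (18/54)^2 = 0.1111

0.1111


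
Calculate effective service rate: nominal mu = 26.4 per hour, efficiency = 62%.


Effective rate = mu * efficiency = 26.4 * 0.62 = 16.37 per hour

16.37 per hour


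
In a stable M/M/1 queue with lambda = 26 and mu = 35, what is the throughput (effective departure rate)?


For a stable queue (lambda < mu), throughput = lambda = 26 per hour

26 per hour


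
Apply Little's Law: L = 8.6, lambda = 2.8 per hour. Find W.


W = L / lambda = 8.6 / 2.8 = 3.0714 hours

3.0714 hours


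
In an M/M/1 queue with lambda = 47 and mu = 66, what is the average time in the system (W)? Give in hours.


W = 1/(mu - lambda) = 1/(66 - 47) = 0.0526 hours

0.0526 hours


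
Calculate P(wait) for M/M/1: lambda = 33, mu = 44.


P(wait) = rho = lambda/mu = 33/44 = 0.75

0.75


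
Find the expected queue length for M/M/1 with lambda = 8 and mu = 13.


rho = 8/13; Lq = rho^2/(1-rho) = 0.98

0.98


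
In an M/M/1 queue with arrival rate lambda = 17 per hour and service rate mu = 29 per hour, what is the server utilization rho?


rho = lambda/mu = 17/29 = 0.5862

0.5862


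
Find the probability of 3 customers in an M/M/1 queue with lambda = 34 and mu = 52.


rho = 34/52; P(n) = (1-rho)*rho^n = (1-34/52)*(34/52)^3 = 0.0968

0.0968


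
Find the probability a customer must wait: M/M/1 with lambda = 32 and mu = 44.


P(wait) = rho = lambda/mu = 32/44 = 0.7273

0.7273


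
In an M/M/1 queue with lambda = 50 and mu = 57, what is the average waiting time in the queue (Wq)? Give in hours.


rho = 50/57; Wq = rho/(mu - lambda) = 0.1253 hours

0.1253 hours


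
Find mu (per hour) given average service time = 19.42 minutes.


mu = 60 / avg_service_time = 60 / 19.42 = 3.09 per hour

3.09 per hour


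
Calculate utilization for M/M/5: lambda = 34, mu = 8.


rho = lambda/(c*mu) = 34/(5*8) = 0.85

0.85


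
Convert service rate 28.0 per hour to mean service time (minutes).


Mean service time = 60/mu = 60/28.0 = 2.14 minutes

2.14 minutes


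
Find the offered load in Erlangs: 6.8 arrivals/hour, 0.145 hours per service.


Offered load a = lambda * E[S] = 6.8 * 0.145 = 0.99 Erlangs

0.99 Erlangs


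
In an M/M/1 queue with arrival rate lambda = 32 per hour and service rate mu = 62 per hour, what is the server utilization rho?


rho = lambda/mu = 32/62 = 0.5161

0.5161


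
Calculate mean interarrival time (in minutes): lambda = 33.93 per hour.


Mean interarrival time = 60/lambda = 60/33.93 = 1.77 minutes

1.77 minutes


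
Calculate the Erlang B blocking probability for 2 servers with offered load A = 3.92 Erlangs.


B(N,A) = (A^N/N!) / sum(A^k/k!, k=0..N) with N=2, A=3.92 = 0.6096

0.6096


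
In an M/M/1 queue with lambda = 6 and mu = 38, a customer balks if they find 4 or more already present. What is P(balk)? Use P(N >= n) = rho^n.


P(N >= 4) = rho^4 = (6/38)^4 = 0.0006

0.0006


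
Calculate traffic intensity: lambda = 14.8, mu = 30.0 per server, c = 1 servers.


rho = lambda / (c * mu) = 14.8 / (1 * 30.0) = 0.4933

0.4933


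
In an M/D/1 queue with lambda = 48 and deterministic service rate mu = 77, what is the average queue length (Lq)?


M/D/1: Lq = rho^2 / (2*(1-rho)) where rho = 48/77; Lq = 0.52

0.52


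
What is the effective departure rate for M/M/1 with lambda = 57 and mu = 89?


For a stable queue (lambda < mu), throughput = lambda = 57 per hour

57 per hour


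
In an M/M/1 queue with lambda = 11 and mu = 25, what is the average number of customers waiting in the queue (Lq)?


rho = 11/25; Lq = rho^2/(1-rho) = 0.35

0.35


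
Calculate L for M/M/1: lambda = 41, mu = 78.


rho = 41/78; L = rho/(1-rho) = 1.11

1.11


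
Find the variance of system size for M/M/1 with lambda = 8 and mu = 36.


rho = 8/36; Var(N) = rho/(1-rho)^2 = 0.37

0.37


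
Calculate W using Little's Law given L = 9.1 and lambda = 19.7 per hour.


W = L / lambda = 9.1 / 19.7 = 0.4619 hours

0.4619 hours


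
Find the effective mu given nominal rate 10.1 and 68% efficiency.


Effective rate = mu * efficiency = 10.1 * 0.68 = 6.87 per hour

6.87 per hour


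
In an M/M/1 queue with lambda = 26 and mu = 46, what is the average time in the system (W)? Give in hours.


W = 1/(mu - lambda) = 1/(46 - 26) = 0.05 hours

0.05 hours


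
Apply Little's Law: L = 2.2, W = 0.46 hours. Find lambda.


lambda = L / W = 2.2 / 0.46 = 4.78 per hour

4.78 per hour


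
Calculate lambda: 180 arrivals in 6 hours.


lambda = total arrivals / time = 180 / 6 = 30.0 per hour

30.0 per hour


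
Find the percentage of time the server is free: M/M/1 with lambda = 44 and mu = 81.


Idle fraction = (1 - rho) * 100 = (1 - 44/81) * 100 = 45.7%

45.7%


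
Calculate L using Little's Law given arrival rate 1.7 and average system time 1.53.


L = lambda * W = 1.7 * 1.53 = 2.6

2.6


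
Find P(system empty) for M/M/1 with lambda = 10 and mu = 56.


P0 = 1 - rho = 1 - 10/56 = 0.8214

0.8214


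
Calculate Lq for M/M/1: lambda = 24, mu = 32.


rho = 24/32; Lq = rho^2/(1-rho) = 2.25

2.25


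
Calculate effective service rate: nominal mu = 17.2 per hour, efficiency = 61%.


Effective rate = mu * efficiency = 17.2 * 0.61 = 10.49 per hour

10.49 per hour


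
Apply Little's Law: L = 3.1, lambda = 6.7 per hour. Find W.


W = L / lambda = 3.1 / 6.7 = 0.4627 hours

0.4627 hours


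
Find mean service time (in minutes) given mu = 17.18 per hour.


Mean service time = 60/mu = 60/17.18 = 3.49 minutes

3.49 minutes


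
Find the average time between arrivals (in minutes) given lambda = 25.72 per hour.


Mean interarrival time = 60/lambda = 60/25.72 = 2.33 minutes

2.33 minutes


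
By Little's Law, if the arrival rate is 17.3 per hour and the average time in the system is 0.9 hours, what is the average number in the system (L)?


L = lambda * W = 17.3 * 0.9 = 15.57

15.57


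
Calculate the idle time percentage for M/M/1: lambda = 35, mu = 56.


Idle fraction = (1 - rho) * 100 = (1 - 35/56) * 100 = 37.5%

37.5%


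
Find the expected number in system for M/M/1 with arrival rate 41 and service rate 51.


rho = 41/51; L = rho/(1-rho) = 4.1

4.1


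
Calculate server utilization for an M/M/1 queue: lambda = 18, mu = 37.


rho = lambda/mu = 18/37 = 0.4865

0.4865


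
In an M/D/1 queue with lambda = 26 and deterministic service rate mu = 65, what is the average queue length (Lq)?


M/D/1: Lq = rho^2 / (2*(1-rho)) where rho = 26/65; Lq = 0.13

0.13


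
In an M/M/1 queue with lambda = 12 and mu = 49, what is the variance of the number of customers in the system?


rho = 12/49; Var(N) = rho/(1-rho)^2 = 0.43

0.43


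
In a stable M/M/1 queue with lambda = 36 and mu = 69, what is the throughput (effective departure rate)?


For a stable queue (lambda < mu), throughput = lambda = 36 per hour

36 per hour


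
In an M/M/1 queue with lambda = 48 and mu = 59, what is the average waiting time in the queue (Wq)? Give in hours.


rho = 48/59; Wq = rho/(mu - lambda) = 0.074 hours

0.074 hours


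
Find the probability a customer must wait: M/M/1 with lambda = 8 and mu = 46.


P(wait) = rho = lambda/mu = 8/46 = 0.1739

0.1739


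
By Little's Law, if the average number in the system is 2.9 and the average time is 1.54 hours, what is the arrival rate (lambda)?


lambda = L / W = 2.9 / 1.54 = 1.88 per hour

1.88 per hour


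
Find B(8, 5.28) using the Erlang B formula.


B(N,A) = (A^N/N!) / sum(A^k/k!, k=0..N) with N=8, A=5.28 = 0.0836

0.0836


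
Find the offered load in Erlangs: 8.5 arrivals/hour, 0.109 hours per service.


Offered load a = lambda * E[S] = 8.5 * 0.109 = 0.93 Erlangs

0.93 Erlangs


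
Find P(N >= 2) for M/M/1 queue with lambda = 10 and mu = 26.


P(N >= 2) = rho^2 = (10/26)^2 = 0.1479

0.1479


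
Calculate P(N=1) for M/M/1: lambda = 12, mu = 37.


rho = 12/37; P(n) = (1-rho)*rho^n = (1-12/37)*(12/37)^1 = 0.2191

0.2191


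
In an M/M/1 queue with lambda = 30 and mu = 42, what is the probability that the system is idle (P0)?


P0 = 1 - rho = 1 - 30/42 = 0.2857

0.2857


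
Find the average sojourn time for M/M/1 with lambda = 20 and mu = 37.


W = 1/(mu - lambda) = 1/(37 - 20) = 0.0588 hours

0.0588 hours


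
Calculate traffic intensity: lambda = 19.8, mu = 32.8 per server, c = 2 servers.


rho = lambda / (c * mu) = 19.8 / (2 * 32.8) = 0.3018

0.3018


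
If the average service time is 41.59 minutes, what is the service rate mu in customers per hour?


mu = 60 / avg_service_time = 60 / 41.59 = 1.44 per hour

1.44 per hour


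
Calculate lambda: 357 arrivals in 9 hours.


lambda = total arrivals / time = 357 / 9 = 39.67 per hour

39.67 per hour


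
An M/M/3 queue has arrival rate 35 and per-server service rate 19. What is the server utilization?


rho = lambda/(c*mu) = 35/(3*19) = 0.614

0.614


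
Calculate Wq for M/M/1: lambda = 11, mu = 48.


rho = 11/48; Wq = rho/(mu - lambda) = 0.0062 hours

0.0062 hours


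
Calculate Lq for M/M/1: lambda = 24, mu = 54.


rho = 24/54; Lq = rho^2/(1-rho) = 0.36

0.36


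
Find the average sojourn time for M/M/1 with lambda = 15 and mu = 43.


W = 1/(mu - lambda) = 1/(43 - 15) = 0.0357 hours

0.0357 hours


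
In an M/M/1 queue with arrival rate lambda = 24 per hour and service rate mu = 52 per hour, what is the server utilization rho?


rho = lambda/mu = 24/52 = 0.4615

0.4615


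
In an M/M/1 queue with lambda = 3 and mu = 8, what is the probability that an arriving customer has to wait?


P(wait) = rho = lambda/mu = 3/8 = 0.375

0.375


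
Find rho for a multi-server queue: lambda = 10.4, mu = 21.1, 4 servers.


rho = lambda / (c * mu) = 10.4 / (4 * 21.1) = 0.1232

0.1232


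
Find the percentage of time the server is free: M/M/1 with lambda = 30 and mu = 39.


Idle fraction = (1 - rho) * 100 = (1 - 30/39) * 100 = 23.1%

23.1%


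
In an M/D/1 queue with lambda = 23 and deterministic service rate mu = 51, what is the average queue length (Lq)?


M/D/1: Lq = rho^2 / (2*(1-rho)) where rho = 23/51; Lq = 0.19

0.19


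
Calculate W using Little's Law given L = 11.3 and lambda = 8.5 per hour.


W = L / lambda = 11.3 / 8.5 = 1.3294 hours

1.3294 hours


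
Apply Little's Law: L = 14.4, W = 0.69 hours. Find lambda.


lambda = L / W = 14.4 / 0.69 = 20.87 per hour

20.87 per hour


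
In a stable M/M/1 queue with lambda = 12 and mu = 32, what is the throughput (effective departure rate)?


For a stable queue (lambda < mu), throughput = lambda = 12 per hour

12 per hour


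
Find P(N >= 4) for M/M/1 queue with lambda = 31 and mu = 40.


P(N >= 4) = rho^4 = (31/40)^4 = 0.3608

0.3608


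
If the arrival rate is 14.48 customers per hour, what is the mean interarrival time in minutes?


Mean interarrival time = 60/lambda = 60/14.48 = 4.14 minutes

4.14 minutes


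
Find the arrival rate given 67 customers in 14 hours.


lambda = total arrivals / time = 67 / 14 = 4.79 per hour

4.79 per hour


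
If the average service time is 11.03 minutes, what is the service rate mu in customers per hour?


mu = 60 / avg_service_time = 60 / 11.03 = 5.44 per hour

5.44 per hour


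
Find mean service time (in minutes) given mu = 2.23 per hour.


Mean service time = 60/mu = 60/2.23 = 26.91 minutes

26.91 minutes


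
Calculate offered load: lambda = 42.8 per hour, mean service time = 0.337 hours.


Offered load a = lambda * E[S] = 42.8 * 0.337 = 14.42 Erlangs

14.42 Erlangs


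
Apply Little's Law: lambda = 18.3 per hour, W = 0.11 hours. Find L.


L = lambda * W = 18.3 * 0.11 = 2.01

2.01


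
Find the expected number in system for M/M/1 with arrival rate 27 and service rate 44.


rho = 27/44; L = rho/(1-rho) = 1.59

1.59


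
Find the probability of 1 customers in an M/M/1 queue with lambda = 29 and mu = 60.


rho = 29/60; P(n) = (1-rho)*rho^n = (1-29/60)*(29/60)^1 = 0.2497

0.2497


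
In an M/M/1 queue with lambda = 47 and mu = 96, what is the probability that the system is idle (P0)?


P0 = 1 - rho = 1 - 47/96 = 0.5104

0.5104


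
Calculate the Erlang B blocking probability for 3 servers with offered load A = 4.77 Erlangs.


B(N,A) = (A^N/N!) / sum(A^k/k!, k=0..N) with N=3, A=4.77 = 0.5134

0.5134


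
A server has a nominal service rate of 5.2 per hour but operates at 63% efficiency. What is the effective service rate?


Effective rate = mu * efficiency = 5.2 * 0.63 = 3.28 per hour

3.28 per hour


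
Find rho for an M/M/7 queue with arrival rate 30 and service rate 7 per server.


rho = lambda/(c*mu) = 30/(7*7) = 0.6122

0.6122


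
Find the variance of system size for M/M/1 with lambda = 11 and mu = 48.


rho = 11/48; Var(N) = rho/(1-rho)^2 = 0.39

0.39


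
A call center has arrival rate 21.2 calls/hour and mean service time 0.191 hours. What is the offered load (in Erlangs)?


Offered load a = lambda * E[S] = 21.2 * 0.191 = 4.05 Erlangs

4.05 Erlangs


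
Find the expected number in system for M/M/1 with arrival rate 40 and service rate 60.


rho = 40/60; L = rho/(1-rho) = 2.0

2.0


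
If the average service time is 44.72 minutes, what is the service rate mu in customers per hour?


mu = 60 / avg_service_time = 60 / 44.72 = 1.34 per hour

1.34 per hour


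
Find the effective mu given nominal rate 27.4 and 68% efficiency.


Effective rate = mu * efficiency = 27.4 * 0.68 = 18.63 per hour

18.63 per hour


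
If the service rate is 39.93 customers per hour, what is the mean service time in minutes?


Mean service time = 60/mu = 60/39.93 = 1.5 minutes

1.5 minutes


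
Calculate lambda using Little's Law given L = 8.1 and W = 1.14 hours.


lambda = L / W = 8.1 / 1.14 = 7.11 per hour

7.11 per hour


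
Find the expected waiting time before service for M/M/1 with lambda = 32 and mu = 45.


rho = 32/45; Wq = rho/(mu - lambda) = 0.0547 hours

0.0547 hours


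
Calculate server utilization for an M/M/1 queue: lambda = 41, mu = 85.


rho = lambda/mu = 41/85 = 0.4824

0.4824


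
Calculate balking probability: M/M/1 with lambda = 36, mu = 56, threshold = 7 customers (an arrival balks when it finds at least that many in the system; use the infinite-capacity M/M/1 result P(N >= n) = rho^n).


P(N >= 7) = rho^7 = (36/56)^7 = 0.0454

0.0454


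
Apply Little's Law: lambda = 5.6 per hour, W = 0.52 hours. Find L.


L = lambda * W = 5.6 * 0.52 = 2.91

2.91


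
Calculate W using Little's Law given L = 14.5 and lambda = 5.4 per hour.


W = L / lambda = 14.5 / 5.4 = 2.6852 hours

2.6852 hours


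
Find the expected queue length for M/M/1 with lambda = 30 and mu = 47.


rho = 30/47; Lq = rho^2/(1-rho) = 1.13

1.13


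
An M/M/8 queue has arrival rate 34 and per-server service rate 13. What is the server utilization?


rho = lambda/(c*mu) = 34/(8*13) = 0.3269

0.3269


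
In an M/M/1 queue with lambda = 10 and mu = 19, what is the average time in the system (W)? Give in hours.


W = 1/(mu - lambda) = 1/(19 - 10) = 0.1111 hours

0.1111 hours


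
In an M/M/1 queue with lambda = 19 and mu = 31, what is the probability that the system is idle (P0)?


P0 = 1 - rho = 1 - 19/31 = 0.3871

0.3871


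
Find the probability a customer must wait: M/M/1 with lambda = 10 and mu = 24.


P(wait) = rho = lambda/mu = 10/24 = 0.4167

0.4167


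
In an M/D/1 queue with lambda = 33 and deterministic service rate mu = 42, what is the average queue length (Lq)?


M/D/1: Lq = rho^2 / (2*(1-rho)) where rho = 33/42; Lq = 1.44

1.44


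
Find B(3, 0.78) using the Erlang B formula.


B(N,A) = (A^N/N!) / sum(A^k/k!, k=0..N) with N=3, A=0.78 = 0.0366

0.0366


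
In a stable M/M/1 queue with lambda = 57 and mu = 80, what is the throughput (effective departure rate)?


For a stable queue (lambda < mu), throughput = lambda = 57 per hour

57 per hour


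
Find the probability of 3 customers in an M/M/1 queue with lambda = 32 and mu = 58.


rho = 32/58; P(n) = (1-rho)*rho^n = (1-32/58)*(32/58)^3 = 0.0753

0.0753


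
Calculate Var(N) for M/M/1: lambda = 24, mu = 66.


rho = 24/66; Var(N) = rho/(1-rho)^2 = 0.9

0.9


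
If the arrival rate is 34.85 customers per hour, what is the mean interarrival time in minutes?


Mean interarrival time = 60/lambda = 60/34.85 = 1.72 minutes

1.72 minutes


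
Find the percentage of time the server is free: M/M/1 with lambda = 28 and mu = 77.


Idle fraction = (1 - rho) * 100 = (1 - 28/77) * 100 = 63.6%

63.6%


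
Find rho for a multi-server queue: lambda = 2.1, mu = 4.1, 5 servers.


rho = lambda / (c * mu) = 2.1 / (5 * 4.1) = 0.1024

0.1024


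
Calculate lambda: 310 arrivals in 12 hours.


lambda = total arrivals / time = 310 / 12 = 25.83 per hour

25.83 per hour


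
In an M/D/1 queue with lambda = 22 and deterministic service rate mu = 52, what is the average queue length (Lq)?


M/D/1: Lq = rho^2 / (2*(1-rho)) where rho = 22/52; Lq = 0.16

0.16


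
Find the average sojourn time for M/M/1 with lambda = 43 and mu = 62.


W = 1/(mu - lambda) = 1/(62 - 43) = 0.0526 hours

0.0526 hours


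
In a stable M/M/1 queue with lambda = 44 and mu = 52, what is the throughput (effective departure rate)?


For a stable queue (lambda < mu), throughput = lambda = 44 per hour

44 per hour


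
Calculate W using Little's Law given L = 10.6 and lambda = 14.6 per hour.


W = L / lambda = 10.6 / 14.6 = 0.726 hours

0.726 hours


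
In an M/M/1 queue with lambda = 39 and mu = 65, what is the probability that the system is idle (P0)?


P0 = 1 - rho = 1 - 39/65 = 0.4

0.4


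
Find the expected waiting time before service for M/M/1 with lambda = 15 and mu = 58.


rho = 15/58; Wq = rho/(mu - lambda) = 0.006 hours

0.006 hours


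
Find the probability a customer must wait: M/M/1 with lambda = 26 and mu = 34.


P(wait) = rho = lambda/mu = 26/34 = 0.7647

0.7647


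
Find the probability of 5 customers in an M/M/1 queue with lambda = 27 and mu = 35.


rho = 27/35; P(n) = (1-rho)*rho^n = (1-27/35)*(27/35)^5 = 0.0624

0.0624


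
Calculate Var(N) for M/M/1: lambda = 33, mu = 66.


rho = 33/66; Var(N) = rho/(1-rho)^2 = 2.0

2.0


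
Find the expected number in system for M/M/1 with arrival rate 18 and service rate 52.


rho = 18/52; L = rho/(1-rho) = 0.53

0.53


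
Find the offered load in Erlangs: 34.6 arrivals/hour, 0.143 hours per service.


Offered load a = lambda * E[S] = 34.6 * 0.143 = 4.95 Erlangs

4.95 Erlangs


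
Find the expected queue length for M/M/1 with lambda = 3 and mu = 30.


rho = 3/30; Lq = rho^2/(1-rho) = 0.01

0.01


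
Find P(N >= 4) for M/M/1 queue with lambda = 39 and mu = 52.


P(N >= 4) = rho^4 = (39/52)^4 = 0.3164

0.3164


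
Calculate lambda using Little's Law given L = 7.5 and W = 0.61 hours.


lambda = L / W = 7.5 / 0.61 = 12.3 per hour

12.3 per hour


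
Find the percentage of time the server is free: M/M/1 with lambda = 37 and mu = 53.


Idle fraction = (1 - rho) * 100 = (1 - 37/53) * 100 = 30.2%

30.2%


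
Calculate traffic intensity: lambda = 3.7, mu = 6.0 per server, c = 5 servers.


rho = lambda / (c * mu) = 3.7 / (5 * 6.0) = 0.1233

0.1233


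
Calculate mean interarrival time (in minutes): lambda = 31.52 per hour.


Mean interarrival time = 60/lambda = 60/31.52 = 1.9 minutes

1.9 minutes


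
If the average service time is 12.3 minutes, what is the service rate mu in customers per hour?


mu = 60 / avg_service_time = 60 / 12.3 = 4.88 per hour

4.88 per hour


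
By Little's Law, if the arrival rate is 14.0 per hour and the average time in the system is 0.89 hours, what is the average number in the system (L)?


L = lambda * W = 14.0 * 0.89 = 12.46

12.46


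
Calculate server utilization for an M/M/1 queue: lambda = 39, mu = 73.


rho = lambda/mu = 39/73 = 0.5342

0.5342


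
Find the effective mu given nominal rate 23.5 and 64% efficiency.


Effective rate = mu * efficiency = 23.5 * 0.64 = 15.04 per hour

15.04 per hour


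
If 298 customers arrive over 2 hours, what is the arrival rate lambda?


lambda = total arrivals / time = 298 / 2 = 149.0 per hour

149.0 per hour


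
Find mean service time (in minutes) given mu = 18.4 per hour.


Mean service time = 60/mu = 60/18.4 = 3.26 minutes

3.26 minutes


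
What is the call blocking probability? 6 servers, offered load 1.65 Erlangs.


B(N,A) = (A^N/N!) / sum(A^k/k!, k=0..N) with N=6, A=1.65 = 0.0054

0.0054


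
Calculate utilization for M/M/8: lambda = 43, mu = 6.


rho = lambda/(c*mu) = 43/(8*6) = 0.8958

0.8958


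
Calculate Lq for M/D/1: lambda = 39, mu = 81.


M/D/1: Lq = rho^2 / (2*(1-rho)) where rho = 39/81; Lq = 0.22

0.22


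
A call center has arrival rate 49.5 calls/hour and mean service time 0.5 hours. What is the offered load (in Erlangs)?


Offered load a = lambda * E[S] = 49.5 * 0.5 = 24.75 Erlangs

24.75 Erlangs


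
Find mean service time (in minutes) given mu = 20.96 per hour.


Mean service time = 60/mu = 60/20.96 = 2.86 minutes

2.86 minutes


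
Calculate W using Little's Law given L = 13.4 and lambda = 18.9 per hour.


W = L / lambda = 13.4 / 18.9 = 0.709 hours

0.709 hours


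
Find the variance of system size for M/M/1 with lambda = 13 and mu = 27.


rho = 13/27; Var(N) = rho/(1-rho)^2 = 1.79

1.79


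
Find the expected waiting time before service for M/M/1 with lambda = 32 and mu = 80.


rho = 32/80; Wq = rho/(mu - lambda) = 0.0083 hours

0.0083 hours


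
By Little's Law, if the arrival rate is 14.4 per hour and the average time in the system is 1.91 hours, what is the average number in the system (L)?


L = lambda * W = 14.4 * 1.91 = 27.5

27.5


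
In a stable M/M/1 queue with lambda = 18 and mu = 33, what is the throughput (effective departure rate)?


For a stable queue (lambda < mu), throughput = lambda = 18 per hour

18 per hour


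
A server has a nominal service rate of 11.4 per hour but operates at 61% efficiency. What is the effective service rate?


Effective rate = mu * efficiency = 11.4 * 0.61 = 6.95 per hour

6.95 per hour


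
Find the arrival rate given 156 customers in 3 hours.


lambda = total arrivals / time = 156 / 3 = 52.0 per hour

52.0 per hour


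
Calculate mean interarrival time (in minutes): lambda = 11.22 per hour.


Mean interarrival time = 60/lambda = 60/11.22 = 5.35 minutes

5.35 minutes


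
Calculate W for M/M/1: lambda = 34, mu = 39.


W = 1/(mu - lambda) = 1/(39 - 34) = 0.2 hours

0.2 hours


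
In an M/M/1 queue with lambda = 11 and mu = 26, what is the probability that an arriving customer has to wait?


P(wait) = rho = lambda/mu = 11/26 = 0.4231

0.4231


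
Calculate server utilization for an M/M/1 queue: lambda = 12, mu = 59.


rho = lambda/mu = 12/59 = 0.2034

0.2034


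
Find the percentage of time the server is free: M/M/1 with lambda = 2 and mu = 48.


Idle fraction = (1 - rho) * 100 = (1 - 2/48) * 100 = 95.8%

95.8%


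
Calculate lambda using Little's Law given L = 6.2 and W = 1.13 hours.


lambda = L / W = 6.2 / 1.13 = 5.49 per hour

5.49 per hour


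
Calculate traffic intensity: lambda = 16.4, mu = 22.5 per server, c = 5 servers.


rho = lambda / (c * mu) = 16.4 / (5 * 22.5) = 0.1458

0.1458


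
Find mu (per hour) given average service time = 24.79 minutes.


mu = 60 / avg_service_time = 60 / 24.79 = 2.42 per hour

2.42 per hour


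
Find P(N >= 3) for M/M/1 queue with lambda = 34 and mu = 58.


P(N >= 3) = rho^3 = (34/58)^3 = 0.2014

0.2014


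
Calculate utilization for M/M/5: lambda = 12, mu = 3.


rho = lambda/(c*mu) = 12/(5*3) = 0.8

0.8


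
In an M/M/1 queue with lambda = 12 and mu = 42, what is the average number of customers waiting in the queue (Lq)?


rho = 12/42; Lq = rho^2/(1-rho) = 0.11

0.11


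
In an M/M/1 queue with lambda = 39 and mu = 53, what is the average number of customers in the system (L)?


rho = 39/53; L = rho/(1-rho) = 2.79

2.79


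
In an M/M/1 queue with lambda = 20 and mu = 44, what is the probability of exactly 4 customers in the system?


rho = 20/44; P(n) = (1-rho)*rho^n = (1-20/44)*(20/44)^4 = 0.0233

0.0233


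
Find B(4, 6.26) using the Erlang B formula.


B(N,A) = (A^N/N!) / sum(A^k/k!, k=0..N) with N=4, A=6.26 = 0.4858

0.4858


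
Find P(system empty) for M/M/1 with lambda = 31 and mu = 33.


P0 = 1 - rho = 1 - 31/33 = 0.0606

0.0606


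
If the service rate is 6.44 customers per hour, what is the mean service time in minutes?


Mean service time = 60/mu = 60/6.44 = 9.32 minutes

9.32 minutes


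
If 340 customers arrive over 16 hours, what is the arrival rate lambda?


lambda = total arrivals / time = 340 / 16 = 21.25 per hour

21.25 per hour


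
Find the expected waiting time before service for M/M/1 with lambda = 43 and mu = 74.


rho = 43/74; Wq = rho/(mu - lambda) = 0.0187 hours

0.0187 hours


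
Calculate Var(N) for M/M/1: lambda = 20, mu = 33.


rho = 20/33; Var(N) = rho/(1-rho)^2 = 3.91

3.91


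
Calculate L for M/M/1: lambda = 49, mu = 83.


rho = 49/83; L = rho/(1-rho) = 1.44

1.44


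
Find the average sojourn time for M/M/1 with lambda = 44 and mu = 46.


W = 1/(mu - lambda) = 1/(46 - 44) = 0.5 hours

0.5 hours


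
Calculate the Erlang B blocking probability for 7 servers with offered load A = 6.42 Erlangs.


B(N,A) = (A^N/N!) / sum(A^k/k!, k=0..N) with N=7, A=6.42 = 0.2122

0.2122


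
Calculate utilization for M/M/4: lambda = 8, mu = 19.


rho = lambda/(c*mu) = 8/(4*19) = 0.1053

0.1053


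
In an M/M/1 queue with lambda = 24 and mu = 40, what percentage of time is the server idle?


Idle fraction = (1 - rho) * 100 = (1 - 24/40) * 100 = 40.0%

40.0%


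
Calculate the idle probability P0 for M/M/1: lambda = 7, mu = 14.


P0 = 1 - rho = 1 - 7/14 = 0.5

0.5


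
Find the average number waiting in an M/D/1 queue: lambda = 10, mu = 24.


M/D/1: Lq = rho^2 / (2*(1-rho)) where rho = 10/24; Lq = 0.15

0.15


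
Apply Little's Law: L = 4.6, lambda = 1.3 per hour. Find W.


W = L / lambda = 4.6 / 1.3 = 3.5385 hours

3.5385 hours


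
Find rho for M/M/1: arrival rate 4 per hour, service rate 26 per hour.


rho = lambda/mu = 4/26 = 0.1538

0.1538


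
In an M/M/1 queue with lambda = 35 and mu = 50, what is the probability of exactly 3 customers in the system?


rho = 35/50; P(n) = (1-rho)*rho^n = (1-35/50)*(35/50)^3 = 0.1029

0.1029


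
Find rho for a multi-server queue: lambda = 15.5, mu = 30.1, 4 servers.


rho = lambda / (c * mu) = 15.5 / (4 * 30.1) = 0.1287

0.1287


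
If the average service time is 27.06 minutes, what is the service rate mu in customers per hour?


mu = 60 / avg_service_time = 60 / 27.06 = 2.22 per hour

2.22 per hour


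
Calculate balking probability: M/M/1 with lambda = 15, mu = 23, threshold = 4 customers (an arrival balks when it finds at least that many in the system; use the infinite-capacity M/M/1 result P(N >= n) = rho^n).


P(N >= 4) = rho^4 = (15/23)^4 = 0.1809

0.1809


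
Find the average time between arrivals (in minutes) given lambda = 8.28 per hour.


Mean interarrival time = 60/lambda = 60/8.28 = 7.25 minutes

7.25 minutes


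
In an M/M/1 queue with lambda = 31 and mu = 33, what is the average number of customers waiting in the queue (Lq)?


rho = 31/33; Lq = rho^2/(1-rho) = 14.56

14.56


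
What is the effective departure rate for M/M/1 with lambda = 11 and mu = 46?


For a stable queue (lambda < mu), throughput = lambda = 11 per hour

11 per hour


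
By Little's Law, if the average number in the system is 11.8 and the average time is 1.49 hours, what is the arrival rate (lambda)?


lambda = L / W = 11.8 / 1.49 = 7.92 per hour

7.92 per hour


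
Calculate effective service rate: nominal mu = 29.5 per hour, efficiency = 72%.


Effective rate = mu * efficiency = 29.5 * 0.72 = 21.24 per hour

21.24 per hour


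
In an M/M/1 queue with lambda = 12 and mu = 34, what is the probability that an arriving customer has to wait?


P(wait) = rho = lambda/mu = 12/34 = 0.3529

0.3529


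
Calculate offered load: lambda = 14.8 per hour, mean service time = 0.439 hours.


Offered load a = lambda * E[S] = 14.8 * 0.439 = 6.5 Erlangs

6.5 Erlangs


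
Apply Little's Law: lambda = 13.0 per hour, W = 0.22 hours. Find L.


L = lambda * W = 13.0 * 0.22 = 2.86

2.86


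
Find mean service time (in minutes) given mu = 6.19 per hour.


Mean service time = 60/mu = 60/6.19 = 9.69 minutes

9.69 minutes


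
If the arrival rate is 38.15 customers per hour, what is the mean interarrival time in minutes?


Mean interarrival time = 60/lambda = 60/38.15 = 1.57 minutes

1.57 minutes


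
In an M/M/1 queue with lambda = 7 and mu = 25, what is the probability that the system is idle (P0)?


P0 = 1 - rho = 1 - 7/25 = 0.72

0.72


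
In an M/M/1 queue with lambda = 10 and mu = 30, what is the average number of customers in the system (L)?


rho = 10/30; L = rho/(1-rho) = 0.5

0.5


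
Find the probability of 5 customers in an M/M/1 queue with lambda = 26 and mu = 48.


rho = 26/48; P(n) = (1-rho)*rho^n = (1-26/48)*(26/48)^5 = 0.0214

0.0214


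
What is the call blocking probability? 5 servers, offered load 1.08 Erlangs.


B(N,A) = (A^N/N!) / sum(A^k/k!, k=0..N) with N=5, A=1.08 = 0.0042

0.0042


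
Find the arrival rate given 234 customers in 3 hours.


lambda = total arrivals / time = 234 / 3 = 78.0 per hour

78.0 per hour


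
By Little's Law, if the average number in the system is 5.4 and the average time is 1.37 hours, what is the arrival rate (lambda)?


lambda = L / W = 5.4 / 1.37 = 3.94 per hour

3.94 per hour


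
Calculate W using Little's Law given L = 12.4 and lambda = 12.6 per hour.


W = L / lambda = 12.4 / 12.6 = 0.9841 hours

0.9841 hours


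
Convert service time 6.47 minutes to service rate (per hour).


mu = 60 / avg_service_time = 60 / 6.47 = 9.27 per hour

9.27 per hour


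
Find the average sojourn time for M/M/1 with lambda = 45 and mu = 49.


W = 1/(mu - lambda) = 1/(49 - 45) = 0.25 hours

0.25 hours


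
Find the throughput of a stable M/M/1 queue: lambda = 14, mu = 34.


For a stable queue (lambda < mu), throughput = lambda = 14 per hour

14 per hour


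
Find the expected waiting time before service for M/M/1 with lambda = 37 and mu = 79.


rho = 37/79; Wq = rho/(mu - lambda) = 0.0112 hours

0.0112 hours


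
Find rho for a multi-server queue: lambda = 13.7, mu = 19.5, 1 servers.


rho = lambda / (c * mu) = 13.7 / (1 * 19.5) = 0.7026

0.7026


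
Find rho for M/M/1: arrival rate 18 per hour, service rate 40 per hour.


rho = lambda/mu = 18/40 = 0.45

0.45


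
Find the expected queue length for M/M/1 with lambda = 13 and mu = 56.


rho = 13/56; Lq = rho^2/(1-rho) = 0.07

0.07


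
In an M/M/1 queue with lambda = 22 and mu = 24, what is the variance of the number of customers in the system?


rho = 22/24; Var(N) = rho/(1-rho)^2 = 132.0

132.0


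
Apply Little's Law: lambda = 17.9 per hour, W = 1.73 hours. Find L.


L = lambda * W = 17.9 * 1.73 = 30.97

30.97


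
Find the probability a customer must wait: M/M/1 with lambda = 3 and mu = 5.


P(wait) = rho = lambda/mu = 3/5 = 0.6

0.6


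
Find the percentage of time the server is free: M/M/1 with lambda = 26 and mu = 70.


Idle fraction = (1 - rho) * 100 = (1 - 26/70) * 100 = 62.9%

62.9%


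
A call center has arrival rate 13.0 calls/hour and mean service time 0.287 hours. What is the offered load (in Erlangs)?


Offered load a = lambda * E[S] = 13.0 * 0.287 = 3.73 Erlangs

3.73 Erlangs


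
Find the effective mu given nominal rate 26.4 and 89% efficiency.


Effective rate = mu * efficiency = 26.4 * 0.89 = 23.5 per hour

23.5 per hour


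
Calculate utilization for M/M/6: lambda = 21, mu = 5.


rho = lambda/(c*mu) = 21/(6*5) = 0.7

0.7


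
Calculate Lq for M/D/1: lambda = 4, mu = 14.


M/D/1: Lq = rho^2 / (2*(1-rho)) where rho = 4/14; Lq = 0.06

0.06


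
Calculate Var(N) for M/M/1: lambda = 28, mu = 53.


rho = 28/53; Var(N) = rho/(1-rho)^2 = 2.37

2.37


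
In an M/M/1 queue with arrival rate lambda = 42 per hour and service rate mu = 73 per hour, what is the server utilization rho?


rho = lambda/mu = 42/73 = 0.5753

0.5753


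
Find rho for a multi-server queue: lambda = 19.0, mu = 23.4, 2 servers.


rho = lambda / (c * mu) = 19.0 / (2 * 23.4) = 0.406

0.406


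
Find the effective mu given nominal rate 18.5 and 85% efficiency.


Effective rate = mu * efficiency = 18.5 * 0.85 = 15.73 per hour

15.73 per hour


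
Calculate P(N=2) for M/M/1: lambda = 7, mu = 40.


rho = 7/40; P(n) = (1-rho)*rho^n = (1-7/40)*(7/40)^2 = 0.0253

0.0253


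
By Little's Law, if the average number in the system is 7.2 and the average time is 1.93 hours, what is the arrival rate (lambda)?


lambda = L / W = 7.2 / 1.93 = 3.73 per hour

3.73 per hour


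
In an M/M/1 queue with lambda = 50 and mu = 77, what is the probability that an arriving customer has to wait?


P(wait) = rho = lambda/mu = 50/77 = 0.6494

0.6494


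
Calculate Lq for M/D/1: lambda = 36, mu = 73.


M/D/1: Lq = rho^2 / (2*(1-rho)) where rho = 36/73; Lq = 0.24

0.24


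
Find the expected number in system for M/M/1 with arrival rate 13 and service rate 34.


rho = 13/34; L = rho/(1-rho) = 0.62

0.62


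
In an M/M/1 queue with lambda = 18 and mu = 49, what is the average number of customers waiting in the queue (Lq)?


rho = 18/49; Lq = rho^2/(1-rho) = 0.21

0.21


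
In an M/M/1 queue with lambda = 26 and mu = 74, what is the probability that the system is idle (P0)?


P0 = 1 - rho = 1 - 26/74 = 0.6486

0.6486


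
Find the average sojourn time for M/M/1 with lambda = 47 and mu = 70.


W = 1/(mu - lambda) = 1/(70 - 47) = 0.0435 hours

0.0435 hours


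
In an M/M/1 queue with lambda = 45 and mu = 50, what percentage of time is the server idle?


Idle fraction = (1 - rho) * 100 = (1 - 45/50) * 100 = 10.0%

10.0%


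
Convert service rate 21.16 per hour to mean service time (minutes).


Mean service time = 60/mu = 60/21.16 = 2.84 minutes

2.84 minutes


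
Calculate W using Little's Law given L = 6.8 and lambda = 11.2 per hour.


W = L / lambda = 6.8 / 11.2 = 0.6071 hours

0.6071 hours


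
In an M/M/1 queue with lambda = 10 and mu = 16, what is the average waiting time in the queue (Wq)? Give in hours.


rho = 10/16; Wq = rho/(mu - lambda) = 0.1042 hours

0.1042 hours


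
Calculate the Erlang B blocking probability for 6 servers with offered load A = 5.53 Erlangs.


B(N,A) = (A^N/N!) / sum(A^k/k!, k=0..N) with N=6, A=5.53 = 0.2312

0.2312


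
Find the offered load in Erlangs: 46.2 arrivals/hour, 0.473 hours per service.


Offered load a = lambda * E[S] = 46.2 * 0.473 = 21.85 Erlangs

21.85 Erlangs


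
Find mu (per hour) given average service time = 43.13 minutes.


mu = 60 / avg_service_time = 60 / 43.13 = 1.39 per hour

1.39 per hour


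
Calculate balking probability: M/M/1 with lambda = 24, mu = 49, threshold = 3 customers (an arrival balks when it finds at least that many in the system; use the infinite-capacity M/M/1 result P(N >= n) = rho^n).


P(N >= 3) = rho^3 = (24/49)^3 = 0.1175

0.1175


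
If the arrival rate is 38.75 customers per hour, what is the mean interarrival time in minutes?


Mean interarrival time = 60/lambda = 60/38.75 = 1.55 minutes

1.55 minutes


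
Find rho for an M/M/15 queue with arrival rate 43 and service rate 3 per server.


rho = lambda/(c*mu) = 43/(15*3) = 0.9556

0.9556


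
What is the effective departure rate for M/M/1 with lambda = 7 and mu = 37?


For a stable queue (lambda < mu), throughput = lambda = 7 per hour

7 per hour


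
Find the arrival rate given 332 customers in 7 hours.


lambda = total arrivals / time = 332 / 7 = 47.43 per hour

47.43 per hour
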